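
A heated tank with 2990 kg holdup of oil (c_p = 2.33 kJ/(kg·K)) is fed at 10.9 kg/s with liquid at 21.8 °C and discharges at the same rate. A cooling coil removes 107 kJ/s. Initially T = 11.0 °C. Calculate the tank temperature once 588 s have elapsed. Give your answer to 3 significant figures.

16.8 °C

M c_p dT/dt = ṁ c_p (T_in − T) − Q̇.
τ = M/ṁ = 274.31 s; T_ss = T_in − Q̇/(ṁ c_p) = 21.8 − 107/(10.9·2.33) = 17.587 °C.
This is linear first-order; T(t) = T_ss + (T₀ − T_ss) e^(−t/τ).
T(588) = 17.587 + (-6.5869)·e^(−588/274.31) = 17.587 + (-6.5869)·0.11724 = 16.815 °C.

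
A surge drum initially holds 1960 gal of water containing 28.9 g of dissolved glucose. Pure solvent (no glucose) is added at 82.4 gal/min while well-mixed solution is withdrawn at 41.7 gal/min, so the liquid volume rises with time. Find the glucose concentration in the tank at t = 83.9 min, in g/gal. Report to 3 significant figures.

Let m(t) be the amount of glucose. Volume: V(t) = V₀ + (Q_in − Q_out) t = 1960 + 40.700 t; V(83.9) = 5374.7 gal.
Solute balance: dm/dt = 0 − Q_out C = −Q_out m/V(t).
dm/m = −Q_out dt/(V₀ + 40.700 t); integrating gives ln(m/m₀) = −(Q_out/(Q_in−Q_out)) ln(V/V₀).
m = m₀ (V₀/V)^(Q_out/(Q_in−Q_out)) = 28.9 × (1960/5374.7)^(1.0246) = 10.281 g.
C = m/V = 10.281/5374.7 = 0.0019128 g/gal.

0.00191 g/gal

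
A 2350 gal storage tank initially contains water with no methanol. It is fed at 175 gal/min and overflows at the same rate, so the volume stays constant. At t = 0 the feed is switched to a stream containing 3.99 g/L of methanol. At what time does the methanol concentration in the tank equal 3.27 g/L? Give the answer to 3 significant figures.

23.0 min

Mass balance on the solute (V constant): V dC/dt = Q(C_in − C), so τ = V/Q = 13.429 min.
C(t) = C_in + (C₀ − C_in) e^(−t/τ). Set C = 3.27 and solve for t:
e^(−t/τ) = (C − C_in)/(C₀ − C_in) = (3.27 − 3.99)/(0 − 3.99) = 0.18045
t = −τ ln(…) = 13.429 × 1.7123 = 22.994 min.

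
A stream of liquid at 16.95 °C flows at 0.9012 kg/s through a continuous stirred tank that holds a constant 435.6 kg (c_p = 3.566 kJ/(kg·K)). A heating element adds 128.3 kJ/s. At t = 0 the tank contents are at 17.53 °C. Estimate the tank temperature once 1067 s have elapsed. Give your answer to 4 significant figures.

Unsteady energy balance on the tank contents: M c_p dT/dt = ṁ c_p (T_in − T) + 128.3.
Rearrange: dT/dt = (T_ss − T)/τ with τ = M/ṁ = 483.356 s and T_ss = T_in + Q̇/(ṁ c_p) = 56.8731 °C.
This is linear first-order; T(t) = T_ss + (T₀ − T_ss) e^(−t/τ).
T(1067) = 56.8731 + (-39.3431)·e^(−1067/483.356) = 56.8731 + (-39.3431)·0.109977 = 52.5463 °C.

52.55 °C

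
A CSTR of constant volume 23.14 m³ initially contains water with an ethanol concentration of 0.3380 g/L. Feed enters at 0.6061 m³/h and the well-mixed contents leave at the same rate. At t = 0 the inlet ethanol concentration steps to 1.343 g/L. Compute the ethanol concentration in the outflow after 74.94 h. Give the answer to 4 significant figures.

Accumulation = in − out for the solute gives V dC/dt = Q(C_in − C).
So dC/dt = (C_in − C)/τ with τ = V/Q = 23.14/0.6061 = 38.1785 h.
Integrating: C(t) = C_in + (C₀ − C_in) e^(−t/τ).
C(74.94) = 1.343 + (0.3380 − 1.343)·e^(−74.94/38.1785) = 1.343 + (-1.00500)·0.140453 = 1.20184 g/L.

1.202 g/L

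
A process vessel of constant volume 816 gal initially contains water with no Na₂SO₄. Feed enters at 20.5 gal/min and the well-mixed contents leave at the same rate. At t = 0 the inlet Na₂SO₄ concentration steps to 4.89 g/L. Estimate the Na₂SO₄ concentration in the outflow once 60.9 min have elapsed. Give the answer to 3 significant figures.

Mass balance on the solute (V constant): V dC/dt = Q(C_in − C).
So dC/dt = (C_in − C)/τ with τ = V/Q = 816/20.5 = 39.805 min.
Solution: C(t) = C_in + (C₀ − C_in) e^(−t/τ).
C(60.9) = 4.89 + (0 − 4.89)·e^(−60.9/39.805) = 4.89 + (-4.8900)·0.21654 = 3.8311 g/L.

3.83 g/L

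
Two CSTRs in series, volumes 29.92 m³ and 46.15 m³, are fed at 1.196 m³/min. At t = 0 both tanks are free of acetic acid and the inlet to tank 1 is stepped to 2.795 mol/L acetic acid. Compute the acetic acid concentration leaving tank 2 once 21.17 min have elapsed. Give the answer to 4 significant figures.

0.4140 mol/L

Each tank obeys Vᵢ dCᵢ/dt = Q(Cᵢ₋₁ − Cᵢ), so τᵢ = Vᵢ/Q.
τ₁ = 29.92/1.196 = 25.0167 min; τ₂ = 46.15/1.196 = 38.5870 min.
Tank 1: C₁ = C_in(1 − e^(−t/τ₁)). Tank 2 (τ₁ ≠ τ₂): C₂ = C_in[1 − (τ₁ e^(−t/τ₁) − τ₂ e^(−t/τ₂))/(τ₁ − τ₂)].
At t = 21.17: e^(−t/τ₁) = 0.429028, e^(−t/τ₂) = 0.577740.
C₂ = 2.795·[1 − (25.0167·0.429028 − 38.5870·0.577740)/(-13.5702)] = 2.795·0.148108 = 0.413962 mol/L.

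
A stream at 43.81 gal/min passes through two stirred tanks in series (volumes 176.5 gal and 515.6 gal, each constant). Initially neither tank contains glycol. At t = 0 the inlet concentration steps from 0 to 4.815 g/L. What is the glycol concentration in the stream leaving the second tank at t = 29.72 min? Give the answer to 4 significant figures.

Time constants: τᵢ = Vᵢ/Q for each well-mixed tank.
τ₁ = 176.5/43.81 = 4.02876 min; τ₂ = 515.6/43.81 = 11.7690 min.
Tank 1: C₁ = C_in(1 − e^(−t/τ₁)). Tank 2 (τ₁ ≠ τ₂): C₂ = C_in[1 − (τ₁ e^(−t/τ₁) − τ₂ e^(−t/τ₂))/(τ₁ − τ₂)].
At t = 29.72: e^(−t/τ₁) = 0.000625500, e^(−t/τ₂) = 0.0800361.
C₂ = 4.815·[1 − (4.02876·0.000625500 − 11.7690·0.0800361)/(-7.74024)] = 4.815·0.878631 = 4.23061 g/L.

4.231 g/L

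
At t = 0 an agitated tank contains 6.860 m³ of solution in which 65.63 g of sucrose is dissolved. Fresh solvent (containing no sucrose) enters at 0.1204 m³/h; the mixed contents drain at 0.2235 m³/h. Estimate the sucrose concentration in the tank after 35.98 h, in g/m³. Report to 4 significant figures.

3.856 g/m³

Total volume: dV/dt = Q_in − Q_out = -0.103100 m³/h, so V(t) = 6.860 − 0.103100 t and V(35.98) = 3.15046 m³.
Species balance (pure solvent in): dm/dt = −Q_out · m/V(t).
dm/m = −Q_out dt/(V₀ − 0.103100 t); integrating gives ln(m/m₀) = −(Q_out/(Q_in−Q_out)) ln(V/V₀).
m = m₀ (V₀/V)^(Q_out/(Q_in−Q_out)) = 65.63 × (6.860/3.15046)^(-2.16780) = 12.1477 g.
C = m/V = 12.1477/3.15046 = 3.85586 g/m³.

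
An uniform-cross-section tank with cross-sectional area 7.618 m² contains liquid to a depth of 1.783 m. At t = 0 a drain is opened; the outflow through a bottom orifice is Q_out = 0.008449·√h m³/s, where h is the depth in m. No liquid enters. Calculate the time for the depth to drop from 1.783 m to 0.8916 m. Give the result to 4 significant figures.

Mass balance (ρ constant): A dh/dt = −0.008449 √h.
∫ h^(−1/2) dh = −(0.008449/A) ∫ dt, giving 2√h = 2√h₀ − (0.008449/A) t.
t = 2A(√h₀ − √h)/0.008449 = 2·7.618·(√1.783 − √0.8916)/0.008449
  = 15.2360 × (1.33529 − 0.944246) / 0.008449 = 705.167 s.

705.2 s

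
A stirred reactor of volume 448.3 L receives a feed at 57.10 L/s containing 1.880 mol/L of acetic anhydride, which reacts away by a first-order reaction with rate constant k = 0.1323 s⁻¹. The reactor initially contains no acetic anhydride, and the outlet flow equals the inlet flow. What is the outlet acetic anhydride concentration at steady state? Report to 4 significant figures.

Species balance: V dC/dt = Q C_in − Q C − k V C.
Steady state (dC/dt = 0): C_ss = Q C_in/(Q + kV) = C_in/(1 + kV/Q).
C_ss = 57.10·1.880/(57.10 + 0.1323·448.3) = 107.348/116.410 = 0.922154 mol/L.

0.9222 mol/L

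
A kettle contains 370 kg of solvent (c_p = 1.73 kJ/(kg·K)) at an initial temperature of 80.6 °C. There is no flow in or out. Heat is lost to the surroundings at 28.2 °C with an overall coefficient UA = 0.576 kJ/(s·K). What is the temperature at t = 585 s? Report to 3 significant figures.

M c_p dT/dt = −UA(T − T_amb).
dT/dt = (T_ss − T)/τ with T_ss = T_amb = 28.200 °C, τ = M c_p/UA = 370·1.73/0.576 = 1111.3 s.
This is linear first-order; T(t) = T_ss + (T₀ − T_ss) e^(−t/τ).
T(585) = 28.200 + (52.400)·0.59072 = 59.154 °C.

59.2 °C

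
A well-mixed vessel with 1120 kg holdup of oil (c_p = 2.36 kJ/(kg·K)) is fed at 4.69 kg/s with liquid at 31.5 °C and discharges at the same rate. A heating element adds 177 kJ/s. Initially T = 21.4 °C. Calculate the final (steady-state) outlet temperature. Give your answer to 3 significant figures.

M c_p dT/dt = ṁ c_p (T_in − T) + Q̇.
At steady state dT/dt = 0 ⇒ T_ss = T_in + Q̇/(ṁ c_p) = 31.5 + 177/(4.69·2.36) = 47.491 °C.

47.5 °C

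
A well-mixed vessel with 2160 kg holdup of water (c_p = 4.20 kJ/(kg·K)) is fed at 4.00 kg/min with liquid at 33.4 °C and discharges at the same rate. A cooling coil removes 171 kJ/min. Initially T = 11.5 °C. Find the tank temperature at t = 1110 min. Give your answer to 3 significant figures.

First-law balance (no shaft work): M c_p dT/dt = ṁ c_p (T_in − T) − 171.
τ = M/ṁ = 540.00 min; T_ss = T_in − Q̇/(ṁ c_p) = 33.4 − 171/(4.00·4.20) = 23.221 °C.
T approaches T_ss exponentially: T(t) = T_ss + (T₀ − T_ss) e^(−t/τ).
T(1110) = 23.221 + (-11.721)·e^(−1110/540.00) = 23.221 + (-11.721)·0.12802 = 21.721 °C.

21.7 °C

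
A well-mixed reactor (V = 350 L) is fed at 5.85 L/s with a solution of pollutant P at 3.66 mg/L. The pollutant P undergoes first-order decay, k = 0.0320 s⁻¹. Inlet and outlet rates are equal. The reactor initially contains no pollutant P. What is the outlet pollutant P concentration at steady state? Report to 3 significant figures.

Accumulation = in − out − consumed: V dC/dt = Q C_in − Q C − k V C.
Steady state (dC/dt = 0): C_ss = Q C_in/(Q + kV) = C_in/(1 + kV/Q).
C_ss = 5.85·3.66/(5.85 + 0.0320·350) = 21.411/17.050 = 1.2558 mg/L.

1.26 mg/L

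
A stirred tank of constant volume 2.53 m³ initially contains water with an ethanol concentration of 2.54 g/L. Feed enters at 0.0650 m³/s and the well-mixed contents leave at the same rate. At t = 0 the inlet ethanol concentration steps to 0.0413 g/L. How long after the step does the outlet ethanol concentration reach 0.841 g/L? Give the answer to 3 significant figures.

Mass balance on the solute (V constant): V dC/dt = Q(C_in − C), so τ = V/Q = 38.923 s.
C(t) = C_in + (C₀ − C_in) e^(−t/τ). Set C = 0.841 and solve for t:
e^(−t/τ) = (C − C_in)/(C₀ − C_in) = (0.841 − 0.0413)/(2.54 − 0.0413) = 0.32005
t = −τ ln(…) = 38.923 × 1.1393 = 44.345 s.

44.3 s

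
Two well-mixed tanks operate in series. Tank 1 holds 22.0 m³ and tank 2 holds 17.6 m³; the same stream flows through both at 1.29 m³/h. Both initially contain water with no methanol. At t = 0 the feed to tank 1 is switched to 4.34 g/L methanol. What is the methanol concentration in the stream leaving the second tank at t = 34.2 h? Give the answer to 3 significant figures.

Species balance on tank i: dCᵢ/dt = (Cᵢ₋₁ − Cᵢ)/τᵢ with τᵢ = Vᵢ/Q.
τ₁ = 22.0/1.29 = 17.054 h; τ₂ = 17.6/1.29 = 13.643 h.
Solving the cascade with C₁(0)=C₂(0)=0 gives C₂(t) = C_in[1 − (τ₁ e^(−t/τ₁) − τ₂ e^(−t/τ₂))/(τ₁ − τ₂)].
At t = 34.2: e^(−t/τ₁) = 0.13461, e^(−t/τ₂) = 0.081536.
C₂ = 4.34·[1 − (17.054·0.13461 − 13.643·0.081536)/(3.4109)] = 4.34·0.65309 = 2.8344 g/L.

2.83 g/L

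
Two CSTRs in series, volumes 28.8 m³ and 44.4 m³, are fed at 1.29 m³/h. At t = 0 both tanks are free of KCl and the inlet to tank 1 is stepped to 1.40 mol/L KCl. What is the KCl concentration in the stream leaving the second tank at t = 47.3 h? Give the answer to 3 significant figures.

Each tank obeys Vᵢ dCᵢ/dt = Q(Cᵢ₋₁ − Cᵢ), so τᵢ = Vᵢ/Q.
τ₁ = 28.8/1.29 = 22.326 h; τ₂ = 44.4/1.29 = 34.419 h.
Solving the cascade with C₁(0)=C₂(0)=0 gives C₂(t) = C_in[1 − (τ₁ e^(−t/τ₁) − τ₂ e^(−t/τ₂))/(τ₁ − τ₂)].
At t = 47.3: e^(−t/τ₁) = 0.12019, e^(−t/τ₂) = 0.25303.
C₂ = 1.40·[1 − (22.326·0.12019 − 34.419·0.25303)/(-12.093)] = 1.40·0.50174 = 0.70244 mol/L.

0.702 mol/L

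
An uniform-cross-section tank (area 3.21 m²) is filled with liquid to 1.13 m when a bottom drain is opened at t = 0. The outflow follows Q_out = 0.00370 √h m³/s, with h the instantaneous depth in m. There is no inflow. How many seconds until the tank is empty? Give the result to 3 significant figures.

1840 s

Unsteady balance on liquid volume: A dh/dt = −0.00370 √h.
∫ h^(−1/2) dh = −(0.00370/A) ∫ dt, giving 2√h = 2√h₀ − (0.00370/A) t.
Tank is empty when √h = 0: t_empty = 2A√h₀/0.00370.
t_empty = 2·3.21·√1.13/0.00370 = 6.4200·1.0630/0.00370 = 1844.5 s.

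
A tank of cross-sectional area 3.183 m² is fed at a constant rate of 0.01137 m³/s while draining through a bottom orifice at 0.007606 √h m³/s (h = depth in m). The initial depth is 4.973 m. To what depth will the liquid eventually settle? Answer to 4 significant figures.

Unsteady balance on liquid volume: A dh/dt = Q_in − 0.007606 √h. At steady state dh/dt = 0:
Q_in = 0.007606 √h_ss ⇒ √h_ss = 0.01137/0.007606 = 1.49487.
h_ss = 1.49487² = 2.23464 m. (Since h₀ = 4.973 m > h_ss, the level will fall toward this value.)

2.235 m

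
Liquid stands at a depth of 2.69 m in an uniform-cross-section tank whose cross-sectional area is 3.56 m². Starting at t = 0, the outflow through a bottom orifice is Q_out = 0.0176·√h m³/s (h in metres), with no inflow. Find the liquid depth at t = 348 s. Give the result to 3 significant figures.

0.608 m

Volume balance on the tank: A dh/dt = −0.0176 √h.
Separate and integrate: 2(√h − √h₀) = −(0.0176/A) t.
√h = √2.69 − 0.0176·348/(2·3.56) = 1.6401 − 0.86022 = 0.77990.
h = 0.77990² = 0.60824 m.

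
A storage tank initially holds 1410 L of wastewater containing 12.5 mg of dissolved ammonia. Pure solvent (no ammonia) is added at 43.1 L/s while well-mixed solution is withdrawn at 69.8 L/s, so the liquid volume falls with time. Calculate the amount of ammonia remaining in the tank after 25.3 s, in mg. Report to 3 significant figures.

Total volume: dV/dt = Q_in − Q_out = -26.700 L/s, so V(t) = 1410 − 26.700 t and V(25.3) = 734.49 L.
No ammonia enters, so dm/dt = −Q_out · (m/V).
dm/m = −Q_out dt/(V₀ − 26.700 t); integrating gives ln(m/m₀) = −(Q_out/(Q_in−Q_out)) ln(V/V₀).
m = m₀ (V₀/V)^(Q_out/(Q_in−Q_out)) = 12.5 × (1410/734.49)^(-2.6142) = 2.2723 mg.

2.27 mg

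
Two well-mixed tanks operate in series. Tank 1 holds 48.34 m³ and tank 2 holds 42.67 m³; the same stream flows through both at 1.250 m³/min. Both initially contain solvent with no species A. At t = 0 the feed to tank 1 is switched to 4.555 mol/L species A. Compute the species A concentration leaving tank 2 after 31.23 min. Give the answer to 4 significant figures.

Species balance on tank i: dCᵢ/dt = (Cᵢ₋₁ − Cᵢ)/τᵢ with τᵢ = Vᵢ/Q.
τ₁ = 48.34/1.250 = 38.6720 min; τ₂ = 42.67/1.250 = 34.1360 min.
Solving the cascade with C₁(0)=C₂(0)=0 gives C₂(t) = C_in[1 − (τ₁ e^(−t/τ₁) − τ₂ e^(−t/τ₂))/(τ₁ − τ₂)].
At t = 31.23: e^(−t/τ₁) = 0.445944, e^(−t/τ₂) = 0.400569.
C₂ = 4.555·[1 − (38.6720·0.445944 − 34.1360·0.400569)/(4.53600)] = 4.555·0.212578 = 0.968292 mol/L.

0.9683 mol/L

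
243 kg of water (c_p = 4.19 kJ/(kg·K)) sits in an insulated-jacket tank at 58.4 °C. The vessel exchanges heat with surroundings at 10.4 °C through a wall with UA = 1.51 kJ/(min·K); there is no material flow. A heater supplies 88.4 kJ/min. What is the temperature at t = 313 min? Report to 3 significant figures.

62.3 °C

Energy balance: M c_p dT/dt = −UA(T − T_amb) + Q̇.
dT/dt = (T_ss − T)/τ with T_ss = T_amb + Q̇/UA = 10.4 + 88.4/1.51 = 68.943 °C, τ = M c_p/UA = 243·4.19/1.51 = 674.28 min.
This is linear first-order; T(t) = T_ss + (T₀ − T_ss) e^(−t/τ).
T(313) = 68.943 + (-10.543)·0.62864 = 62.315 °C.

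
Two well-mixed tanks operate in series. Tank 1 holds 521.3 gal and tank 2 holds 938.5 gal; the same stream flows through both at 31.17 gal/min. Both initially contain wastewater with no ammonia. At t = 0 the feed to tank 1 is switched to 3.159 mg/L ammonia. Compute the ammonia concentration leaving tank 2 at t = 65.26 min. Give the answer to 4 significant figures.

2.425 mg/L

Time constants: τᵢ = Vᵢ/Q for each well-mixed tank.
τ₁ = 521.3/31.17 = 16.7244 min; τ₂ = 938.5/31.17 = 30.1091 min.
Tank 1: C₁ = C_in(1 − e^(−t/τ₁)). Tank 2 (τ₁ ≠ τ₂): C₂ = C_in[1 − (τ₁ e^(−t/τ₁) − τ₂ e^(−t/τ₂))/(τ₁ − τ₂)].
At t = 65.26: e^(−t/τ₁) = 0.0201999, e^(−t/τ₂) = 0.114469.
C₂ = 3.159·[1 − (16.7244·0.0201999 − 30.1091·0.114469)/(-13.3847)] = 3.159·0.767740 = 2.42529 mg/L.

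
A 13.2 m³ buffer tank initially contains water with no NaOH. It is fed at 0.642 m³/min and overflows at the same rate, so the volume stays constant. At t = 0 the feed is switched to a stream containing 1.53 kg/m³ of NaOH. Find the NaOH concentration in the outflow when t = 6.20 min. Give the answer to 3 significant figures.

Species balance on the tank: V dC/dt = Q(C_in − C).
So dC/dt = (C_in − C)/τ with τ = V/Q = 13.2/0.642 = 20.561 min.
Solution: C(t) = C_in + (C₀ − C_in) e^(−t/τ).
C(6.20) = 1.53 + (0 − 1.53)·e^(−6.20/20.561) = 1.53 + (-1.5300)·0.73967 = 0.39830 kg/m³.

0.398 kg/m³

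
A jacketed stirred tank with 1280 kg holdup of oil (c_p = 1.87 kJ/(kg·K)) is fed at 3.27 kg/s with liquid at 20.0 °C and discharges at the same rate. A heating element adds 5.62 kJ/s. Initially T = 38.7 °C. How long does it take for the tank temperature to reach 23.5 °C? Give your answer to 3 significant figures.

755 s

M c_p dT/dt = ṁ c_p (T_in − T) + Q̇.
τ = M/ṁ = 391.44 s; T_ss = T_in + Q̇/(ṁ c_p) = 20.919 °C.
T(t) = T_ss + (T₀ − T_ss) e^(−t/τ). Set T = 23.5:
e^(−t/τ) = (23.5 − 20.919)/(38.7 − 20.919) = 0.14515
t = −391.44 · ln(0.14515) = 755.46 s.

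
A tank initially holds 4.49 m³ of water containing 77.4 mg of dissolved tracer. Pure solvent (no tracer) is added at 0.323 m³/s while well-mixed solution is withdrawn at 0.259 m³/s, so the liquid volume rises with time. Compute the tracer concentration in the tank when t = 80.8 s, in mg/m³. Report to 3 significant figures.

Let m(t) be the amount of tracer. Volume: V(t) = V₀ + (Q_in − Q_out) t = 4.49 + 0.064000 t; V(80.8) = 9.6612 m³.
Solute balance: dm/dt = 0 − Q_out C = −Q_out m/V(t).
Separate: dm/m = −Q_out dt/V(t) ⇒ ln(m/m₀) = −(Q_out/(Q_in−Q_out)) ln(V/V₀).
m = m₀ (V₀/V)^(Q_out/(Q_in−Q_out)) = 77.4 × (4.49/9.6612)^(4.0469) = 3.4834 mg.
C = m/V = 3.4834/9.6612 = 0.36056 mg/m³.

0.361 mg/m³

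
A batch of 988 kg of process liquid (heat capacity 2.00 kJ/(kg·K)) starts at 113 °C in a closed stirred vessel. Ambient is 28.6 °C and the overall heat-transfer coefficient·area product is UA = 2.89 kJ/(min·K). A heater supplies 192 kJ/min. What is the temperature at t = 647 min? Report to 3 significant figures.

102 °C

Lumped-capacitance energy balance: M c_p dT/dt = UA(T_amb − T) + Q̇.
dT/dt = (T_ss − T)/τ with T_ss = T_amb + Q̇/UA = 28.6 + 192/2.89 = 95.036 °C, τ = M c_p/UA = 988·2.00/2.89 = 683.74 min.
T approaches T_ss exponentially: T(t) = T_ss + (T₀ − T_ss) e^(−t/τ).
T(647) = 95.036 + (17.964)·0.38819 = 102.01 °C.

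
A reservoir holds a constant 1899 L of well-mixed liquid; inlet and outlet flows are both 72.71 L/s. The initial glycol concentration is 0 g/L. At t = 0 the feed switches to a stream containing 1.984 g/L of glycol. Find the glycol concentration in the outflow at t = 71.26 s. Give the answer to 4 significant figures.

Unsteady species balance (constant V, well mixed): V dC/dt = Q(C_in − C).
Rewrite as dC/dt + C/τ = C_in/τ, τ = V/Q = 26.1175 s.
This is linear first-order; C(t) = C_in + (C₀ − C_in) e^(−t/τ).
C(71.26) = 1.984 + (0 − 1.984)·e^(−71.26/26.1175) = 1.984 + (-1.98400)·0.0653209 = 1.85440 g/L.

1.854 g/L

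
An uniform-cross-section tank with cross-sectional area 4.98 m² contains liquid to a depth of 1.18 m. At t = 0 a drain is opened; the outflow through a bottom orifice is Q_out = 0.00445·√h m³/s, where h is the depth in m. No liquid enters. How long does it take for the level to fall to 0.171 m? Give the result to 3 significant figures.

Unsteady balance on liquid volume: A dh/dt = −0.00445 √h.
This is separable: 2 d(√h)/dt = −0.00445/A, so √h = √h₀ − (0.00445/(2A)) t.
t = 2A(√h₀ − √h)/0.00445 = 2·4.98·(√1.18 − √0.171)/0.00445
  = 9.9600 × (1.0863 − 0.41352) / 0.00445 = 1505.8 s.

1510 s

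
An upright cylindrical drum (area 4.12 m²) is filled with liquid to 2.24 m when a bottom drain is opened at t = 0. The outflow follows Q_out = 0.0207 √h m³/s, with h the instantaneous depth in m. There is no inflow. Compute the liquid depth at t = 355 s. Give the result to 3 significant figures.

0.366 m

With no inflow, A dh/dt = −0.0207 √h.
Separate and integrate: 2(√h − √h₀) = −(0.0207/A) t.
√h = √2.24 − 0.0207·355/(2·4.12) = 1.4967 − 0.89181 = 0.60485.
h = 0.60485² = 0.36585 m.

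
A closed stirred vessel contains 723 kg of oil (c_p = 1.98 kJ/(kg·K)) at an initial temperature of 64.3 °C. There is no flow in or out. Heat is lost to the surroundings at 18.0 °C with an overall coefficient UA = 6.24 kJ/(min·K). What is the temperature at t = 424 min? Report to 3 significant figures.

Lumped-capacitance energy balance: M c_p dT/dt = UA(T_amb − T).
dT/dt = (T_ss − T)/τ with T_ss = T_amb = 18.000 °C, τ = M c_p/UA = 723·1.98/6.24 = 229.41 min.
Integrating: T(t) = T_ss + (T₀ − T_ss) e^(−t/τ).
T(424) = 18.000 + (46.300)·0.15752 = 25.293 °C.

25.3 °C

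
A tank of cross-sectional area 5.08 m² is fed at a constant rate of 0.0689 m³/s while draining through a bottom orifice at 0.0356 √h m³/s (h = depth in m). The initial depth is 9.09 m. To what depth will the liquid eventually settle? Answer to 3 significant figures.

3.75 m

Accumulation of liquid (constant cross-section A): A dh/dt = Q_in − 0.0356 √h. At steady state dh/dt = 0:
Q_in = 0.0356 √h_ss ⇒ √h_ss = 0.0689/0.0356 = 1.9354.
h_ss = 1.9354² = 3.7457 m. (Since h₀ = 9.09 m > h_ss, the level will fall toward this value.)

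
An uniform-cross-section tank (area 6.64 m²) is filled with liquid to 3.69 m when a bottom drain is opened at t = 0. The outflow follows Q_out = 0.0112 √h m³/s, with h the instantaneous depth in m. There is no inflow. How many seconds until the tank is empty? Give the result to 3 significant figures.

2280 s

A dh/dt = −Q_out = −0.0112 √h.
∫ h^(−1/2) dh = −(0.0112/A) ∫ dt, giving 2√h = 2√h₀ − (0.0112/A) t.
Set h = 0: 2√h₀ = (0.0112/A) t_empty ⇒ t_empty = 2A√h₀/0.0112.
t_empty = 2·6.64·√3.69/0.0112 = 13.280·1.9209/0.0112 = 2277.7 s.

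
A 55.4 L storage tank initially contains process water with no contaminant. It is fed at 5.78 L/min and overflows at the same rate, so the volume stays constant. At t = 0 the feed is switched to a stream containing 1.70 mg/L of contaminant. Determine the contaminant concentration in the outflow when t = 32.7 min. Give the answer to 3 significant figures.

1.64 mg/L

Unsteady species balance (constant V, well mixed): V dC/dt = Q(C_in − C).
So dC/dt = (C_in − C)/τ with τ = V/Q = 55.4/5.78 = 9.5848 min.
Integrating: C(t) = C_in + (C₀ − C_in) e^(−t/τ).
C(32.7) = 1.70 + (0 − 1.70)·e^(−32.7/9.5848) = 1.70 + (-1.7000)·0.032986 = 1.6439 mg/L.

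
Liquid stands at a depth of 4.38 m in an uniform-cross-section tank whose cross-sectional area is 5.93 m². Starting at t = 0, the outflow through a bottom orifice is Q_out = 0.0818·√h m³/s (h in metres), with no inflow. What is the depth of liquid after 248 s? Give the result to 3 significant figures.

0.146 m

Volume balance on the tank: A dh/dt = −0.0818 √h.
This is separable: 2 d(√h)/dt = −0.0818/A, so √h = √h₀ − (0.0818/(2A)) t.
√h = √4.38 − 0.0818·248/(2·5.93) = 2.0928 − 1.7105 = 0.38236.
h = 0.38236² = 0.14620 m.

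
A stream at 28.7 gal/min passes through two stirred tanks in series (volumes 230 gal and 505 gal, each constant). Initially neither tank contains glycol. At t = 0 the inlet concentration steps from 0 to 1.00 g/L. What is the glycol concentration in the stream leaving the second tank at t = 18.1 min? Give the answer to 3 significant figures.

Time constants: τᵢ = Vᵢ/Q for each well-mixed tank.
τ₁ = 230/28.7 = 8.0139 min; τ₂ = 505/28.7 = 17.596 min.
Tank 1: C₁ = C_in(1 − e^(−t/τ₁)). Tank 2 (τ₁ ≠ τ₂): C₂ = C_in[1 − (τ₁ e^(−t/τ₁) − τ₂ e^(−t/τ₂))/(τ₁ − τ₂)].
At t = 18.1: e^(−t/τ₁) = 0.10450, e^(−t/τ₂) = 0.35749.
C₂ = 1.00·[1 − (8.0139·0.10450 − 17.596·0.35749)/(-9.5819)] = 1.00·0.43092 = 0.43092 g/L.

0.431 g/L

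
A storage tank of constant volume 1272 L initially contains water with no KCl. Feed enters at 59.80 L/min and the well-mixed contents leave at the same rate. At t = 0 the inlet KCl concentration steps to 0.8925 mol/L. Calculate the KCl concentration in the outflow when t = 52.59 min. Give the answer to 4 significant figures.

0.8172 mol/L

Unsteady species balance (constant V, well mixed): V dC/dt = Q(C_in − C).
Time constant τ = V/Q = 1272/59.80 = 21.2709 min.
This is linear first-order; C(t) = C_in + (C₀ − C_in) e^(−t/τ).
C(52.59) = 0.8925 + (0 − 0.8925)·e^(−52.59/21.2709) = 0.8925 + (-0.892500)·0.0843828 = 0.817188 mol/L.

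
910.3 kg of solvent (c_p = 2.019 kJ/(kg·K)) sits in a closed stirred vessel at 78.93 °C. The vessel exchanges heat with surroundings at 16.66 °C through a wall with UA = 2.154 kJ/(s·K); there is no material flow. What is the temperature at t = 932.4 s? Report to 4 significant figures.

Lumped-capacitance energy balance: M c_p dT/dt = UA(T_amb − T).
dT/dt = (T_ss − T)/τ with T_ss = T_amb = 16.6600 °C, τ = M c_p/UA = 910.3·2.019/2.154 = 853.248 s.
Solution: T(t) = T_ss + (T₀ − T_ss) e^(−t/τ).
T(932.4) = 16.6600 + (62.2700)·0.335288 = 37.5384 °C.

37.54 °C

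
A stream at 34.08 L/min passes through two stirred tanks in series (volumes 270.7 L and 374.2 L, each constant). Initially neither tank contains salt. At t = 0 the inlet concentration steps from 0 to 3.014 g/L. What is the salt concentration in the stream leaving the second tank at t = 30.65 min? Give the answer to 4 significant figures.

Time constants: τᵢ = Vᵢ/Q for each well-mixed tank.
τ₁ = 270.7/34.08 = 7.94308 min; τ₂ = 374.2/34.08 = 10.9800 min.
Solving the cascade with C₁(0)=C₂(0)=0 gives C₂(t) = C_in[1 − (τ₁ e^(−t/τ₁) − τ₂ e^(−t/τ₂))/(τ₁ − τ₂)].
At t = 30.65: e^(−t/τ₁) = 0.0210953, e^(−t/τ₂) = 0.0613336.
C₂ = 3.014·[1 − (7.94308·0.0210953 − 10.9800·0.0613336)/(-3.03697)] = 3.014·0.833425 = 2.51194 g/L.

2.512 g/L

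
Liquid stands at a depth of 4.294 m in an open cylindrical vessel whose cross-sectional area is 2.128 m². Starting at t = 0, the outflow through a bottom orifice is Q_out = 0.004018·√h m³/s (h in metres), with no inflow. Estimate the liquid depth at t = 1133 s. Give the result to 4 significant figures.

1.005 m

With no inflow, A dh/dt = −0.004018 √h.
∫ h^(−1/2) dh = −(0.004018/A) ∫ dt, giving 2√h = 2√h₀ − (0.004018/A) t.
√h = √4.294 − 0.004018·1133/(2·2.128) = 2.07220 − 1.06964 = 1.00256.
h = 1.00256² = 1.00512 m.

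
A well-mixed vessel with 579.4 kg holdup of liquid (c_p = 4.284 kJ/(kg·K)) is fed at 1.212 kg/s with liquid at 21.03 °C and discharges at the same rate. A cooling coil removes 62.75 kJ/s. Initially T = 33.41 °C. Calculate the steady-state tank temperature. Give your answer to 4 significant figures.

M c_p dT/dt = ṁ c_p (T_in − T) − Q̇.
At steady state dT/dt = 0 ⇒ T_ss = T_in − Q̇/(ṁ c_p) = 21.03 − 62.75/(1.212·4.284) = 8.94458 °C.

8.945 °C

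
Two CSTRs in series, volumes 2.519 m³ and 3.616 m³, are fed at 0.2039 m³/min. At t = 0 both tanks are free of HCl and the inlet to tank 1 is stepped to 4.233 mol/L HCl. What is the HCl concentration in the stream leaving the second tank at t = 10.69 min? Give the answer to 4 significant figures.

Each tank obeys Vᵢ dCᵢ/dt = Q(Cᵢ₋₁ − Cᵢ), so τᵢ = Vᵢ/Q.
τ₁ = 2.519/0.2039 = 12.3541 min; τ₂ = 3.616/0.2039 = 17.7342 min.
Tank 1: C₁ = C_in(1 − e^(−t/τ₁)). Tank 2 (τ₁ ≠ τ₂): C₂ = C_in[1 − (τ₁ e^(−t/τ₁) − τ₂ e^(−t/τ₂))/(τ₁ − τ₂)].
At t = 10.69: e^(−t/τ₁) = 0.420925, e^(−t/τ₂) = 0.547282.
C₂ = 4.233·[1 − (12.3541·0.420925 − 17.7342·0.547282)/(-5.38009)] = 4.233·0.162569 = 0.688154 mol/L.

0.6882 mol/L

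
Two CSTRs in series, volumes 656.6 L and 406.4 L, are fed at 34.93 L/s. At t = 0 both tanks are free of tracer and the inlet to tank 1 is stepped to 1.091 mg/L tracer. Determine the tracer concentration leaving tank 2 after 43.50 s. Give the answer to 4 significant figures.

Species balance on tank i: dCᵢ/dt = (Cᵢ₋₁ − Cᵢ)/τᵢ with τᵢ = Vᵢ/Q.
τ₁ = 656.6/34.93 = 18.7976 s; τ₂ = 406.4/34.93 = 11.6347 s.
Tank 1: C₁ = C_in(1 − e^(−t/τ₁)). Tank 2 (τ₁ ≠ τ₂): C₂ = C_in[1 − (τ₁ e^(−t/τ₁) − τ₂ e^(−t/τ₂))/(τ₁ − τ₂)].
At t = 43.50: e^(−t/τ₁) = 0.0988526, e^(−t/τ₂) = 0.0237822.
C₂ = 1.091·[1 − (18.7976·0.0988526 − 11.6347·0.0237822)/(7.16290)] = 1.091·0.779211 = 0.850119 mg/L.

0.8501 mg/L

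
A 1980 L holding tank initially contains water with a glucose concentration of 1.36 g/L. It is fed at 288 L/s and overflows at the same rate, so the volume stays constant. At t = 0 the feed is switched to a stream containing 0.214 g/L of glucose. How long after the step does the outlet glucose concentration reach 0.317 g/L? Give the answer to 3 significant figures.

Species balance on the tank: V dC/dt = Q(C_in − C), so τ = V/Q = 6.8750 s.
C(t) = C_in + (C₀ − C_in) e^(−t/τ). Set C = 0.317 and solve for t:
e^(−t/τ) = (C − C_in)/(C₀ − C_in) = (0.317 − 0.214)/(1.36 − 0.214) = 0.089878
t = −τ ln(…) = 6.8750 × 2.4093 = 16.564 s.

16.6 s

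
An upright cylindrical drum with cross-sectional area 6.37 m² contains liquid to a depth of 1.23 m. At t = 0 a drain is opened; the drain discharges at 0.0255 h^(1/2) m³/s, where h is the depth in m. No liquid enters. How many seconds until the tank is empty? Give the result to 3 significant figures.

554 s

Volume balance on the tank: A dh/dt = −0.0255 √h.
Separate and integrate: 2(√h − √h₀) = −(0.0255/A) t.
Set h = 0: 2√h₀ = (0.0255/A) t_empty ⇒ t_empty = 2A√h₀/0.0255.
t_empty = 2·6.37·√1.23/0.0255 = 12.740·1.1091/0.0255 = 554.09 s.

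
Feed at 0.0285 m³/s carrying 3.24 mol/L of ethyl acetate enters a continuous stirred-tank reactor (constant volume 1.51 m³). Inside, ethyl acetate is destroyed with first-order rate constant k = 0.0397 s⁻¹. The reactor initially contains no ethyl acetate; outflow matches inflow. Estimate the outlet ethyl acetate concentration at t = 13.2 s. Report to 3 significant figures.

0.562 mol/L

V dC/dt = Q(C_in − C) − k V C.
This is linear with rate a = Q/V + k = 0.058574 s⁻¹.
C_ss = Q C_in/(Q + kV) = 1.0440 mol/L; C(t) = C_ss + (C₀ − C_ss) e^(−a t).
C(13.2) = 1.0440 + (-1.0440)·e^(−0.058574·13.2) = 1.0440 + (-1.0440)·0.46154 = 0.56216 mol/L.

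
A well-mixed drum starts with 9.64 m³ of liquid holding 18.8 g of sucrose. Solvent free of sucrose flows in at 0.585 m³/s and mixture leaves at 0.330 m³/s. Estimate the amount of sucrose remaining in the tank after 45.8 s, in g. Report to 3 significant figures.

6.73 g

Total volume: dV/dt = Q_in − Q_out = 0.25500 m³/s, so V(t) = 9.64 + 0.25500 t and V(45.8) = 21.319 m³.
Solute balance: dm/dt = 0 − Q_out C = −Q_out m/V(t).
Separate: dm/m = −Q_out dt/V(t) ⇒ ln(m/m₀) = −(Q_out/(Q_in−Q_out)) ln(V/V₀).
m = m₀ (V₀/V)^(Q_out/(Q_in−Q_out)) = 18.8 × (9.64/21.319)^(1.2941) = 6.7311 g.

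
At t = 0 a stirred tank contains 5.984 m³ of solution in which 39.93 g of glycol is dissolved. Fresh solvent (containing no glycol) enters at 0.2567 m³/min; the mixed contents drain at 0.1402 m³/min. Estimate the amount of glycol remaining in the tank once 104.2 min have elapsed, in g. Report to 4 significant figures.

Total volume: dV/dt = Q_in − Q_out = 0.116500 m³/min, so V(t) = 5.984 + 0.116500 t and V(104.2) = 18.1233 m³.
Species balance (pure solvent in): dm/dt = −Q_out · m/V(t).
Separate: dm/m = −Q_out dt/V(t) ⇒ ln(m/m₀) = −(Q_out/(Q_in−Q_out)) ln(V/V₀).
m = m₀ (V₀/V)^(Q_out/(Q_in−Q_out)) = 39.93 × (5.984/18.1233)^(1.20343) = 10.5233 g.

10.52 g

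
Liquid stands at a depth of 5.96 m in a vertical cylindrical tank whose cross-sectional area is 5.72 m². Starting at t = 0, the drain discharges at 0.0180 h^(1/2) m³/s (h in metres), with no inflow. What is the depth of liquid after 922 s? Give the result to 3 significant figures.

0.981 m

A dh/dt = −Q_out = −0.0180 √h.
Separate and integrate: 2(√h − √h₀) = −(0.0180/A) t.
√h = √5.96 − 0.0180·922/(2·5.72) = 2.4413 − 1.4507 = 0.99061.
h = 0.99061² = 0.98131 m.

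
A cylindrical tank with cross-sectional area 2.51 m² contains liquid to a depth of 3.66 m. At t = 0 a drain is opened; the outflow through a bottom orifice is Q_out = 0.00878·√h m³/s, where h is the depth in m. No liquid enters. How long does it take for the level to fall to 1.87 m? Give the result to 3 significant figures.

Mass balance (ρ constant): A dh/dt = −0.00878 √h.
This is separable: 2 d(√h)/dt = −0.00878/A, so √h = √h₀ − (0.00878/(2A)) t.
t = 2A(√h₀ − √h)/0.00878 = 2·2.51·(√3.66 − √1.87)/0.00878
  = 5.0200 × (1.9131 − 1.3675) / 0.00878 = 311.97 s.

312 s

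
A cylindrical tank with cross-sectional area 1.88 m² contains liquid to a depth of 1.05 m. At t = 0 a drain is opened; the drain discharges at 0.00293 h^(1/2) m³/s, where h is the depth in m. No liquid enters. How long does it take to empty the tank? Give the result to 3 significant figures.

With no inflow, A dh/dt = −0.00293 √h.
This is separable: 2 d(√h)/dt = −0.00293/A, so √h = √h₀ − (0.00293/(2A)) t.
Set h = 0: 2√h₀ = (0.00293/A) t_empty ⇒ t_empty = 2A√h₀/0.00293.
t_empty = 2·1.88·√1.05/0.00293 = 3.7600·1.0247/0.00293 = 1315.0 s.

1310 s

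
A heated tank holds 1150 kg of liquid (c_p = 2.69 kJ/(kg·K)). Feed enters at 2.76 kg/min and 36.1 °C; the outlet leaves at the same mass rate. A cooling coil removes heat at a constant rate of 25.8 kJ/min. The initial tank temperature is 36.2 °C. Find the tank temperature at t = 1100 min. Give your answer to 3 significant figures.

Energy balance: M c_p dT/dt = ṁ c_p (T_in − T) − 25.8.
Rearrange: dT/dt = (T_ss − T)/τ with τ = M/ṁ = 416.67 min and T_ss = T_in − Q̇/(ṁ c_p) = 32.625 °C.
Integrating: T(t) = T_ss + (T₀ − T_ss) e^(−t/τ).
T(1100) = 32.625 + (3.5750)·e^(−1100/416.67) = 32.625 + (3.5750)·0.071361 = 32.880 °C.

32.9 °C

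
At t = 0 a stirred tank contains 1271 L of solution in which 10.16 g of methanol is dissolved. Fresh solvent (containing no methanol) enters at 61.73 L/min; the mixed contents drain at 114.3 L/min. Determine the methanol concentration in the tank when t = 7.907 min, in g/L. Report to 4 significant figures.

0.005021 g/L

Total volume: dV/dt = Q_in − Q_out = -52.5700 L/min, so V(t) = 1271 − 52.5700 t and V(7.907) = 855.329 L.
No methanol enters, so dm/dt = −Q_out · (m/V).
dm/m = −Q_out dt/(V₀ − 52.5700 t); integrating gives ln(m/m₀) = −(Q_out/(Q_in−Q_out)) ln(V/V₀).
m = m₀ (V₀/V)^(Q_out/(Q_in−Q_out)) = 10.16 × (1271/855.329)^(-2.17424) = 4.29434 g.
C = m/V = 4.29434/855.329 = 0.00502069 g/L.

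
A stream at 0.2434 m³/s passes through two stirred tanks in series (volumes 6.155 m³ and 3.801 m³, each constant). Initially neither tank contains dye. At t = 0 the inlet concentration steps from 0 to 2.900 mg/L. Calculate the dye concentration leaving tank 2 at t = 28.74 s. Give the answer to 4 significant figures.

1.210 mg/L

Species balance on tank i: dCᵢ/dt = (Cᵢ₋₁ − Cᵢ)/τᵢ with τᵢ = Vᵢ/Q.
τ₁ = 6.155/0.2434 = 25.2876 s; τ₂ = 3.801/0.2434 = 15.6163 s.
Tank 1: C₁ = C_in(1 − e^(−t/τ₁)). Tank 2 (τ₁ ≠ τ₂): C₂ = C_in[1 − (τ₁ e^(−t/τ₁) − τ₂ e^(−t/τ₂))/(τ₁ − τ₂)].
At t = 28.74: e^(−t/τ₁) = 0.320932, e^(−t/τ₂) = 0.158756.
C₂ = 2.900·[1 − (25.2876·0.320932 − 15.6163·0.158756)/(9.67132)] = 2.900·0.417202 = 1.20989 mg/L.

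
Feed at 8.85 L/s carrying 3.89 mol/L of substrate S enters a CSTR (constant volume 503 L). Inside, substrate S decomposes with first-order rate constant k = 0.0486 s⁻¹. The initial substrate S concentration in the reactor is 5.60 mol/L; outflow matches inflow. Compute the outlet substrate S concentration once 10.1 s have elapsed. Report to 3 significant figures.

Species balance: V dC/dt = Q C_in − Q C − k V C.
dC/dt = (Q/V) C_in − (Q/V + k) C; effective rate a = Q/V + k = 0.017594 + 0.0486 = 0.066194 s⁻¹.
C_ss = Q C_in/(Q + kV) = 1.0340 mol/L; C(t) = C_ss + (C₀ − C_ss) e^(−a t).
C(10.1) = 1.0340 + (4.5660)·e^(−0.066194·10.1) = 1.0340 + (4.5660)·0.51244 = 3.3738 mol/L.

3.37 mol/L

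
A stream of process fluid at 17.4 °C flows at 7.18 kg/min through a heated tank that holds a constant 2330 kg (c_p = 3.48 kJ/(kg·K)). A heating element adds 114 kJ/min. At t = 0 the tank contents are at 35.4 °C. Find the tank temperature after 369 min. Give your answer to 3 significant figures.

26.3 °C

Energy balance: M c_p dT/dt = ṁ c_p (T_in − T) + 114.
τ = M/ṁ = 324.51 min; T_ss = T_in + Q̇/(ṁ c_p) = 17.4 + 114/(7.18·3.48) = 21.962 °C.
T approaches T_ss exponentially: T(t) = T_ss + (T₀ − T_ss) e^(−t/τ).
T(369) = 21.962 + (13.438)·e^(−369/324.51) = 21.962 + (13.438)·0.32075 = 26.273 °C.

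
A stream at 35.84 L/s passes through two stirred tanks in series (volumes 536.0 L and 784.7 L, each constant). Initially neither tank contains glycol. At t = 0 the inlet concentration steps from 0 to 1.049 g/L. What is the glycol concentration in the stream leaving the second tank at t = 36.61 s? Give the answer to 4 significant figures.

Species balance on tank i: dCᵢ/dt = (Cᵢ₋₁ − Cᵢ)/τᵢ with τᵢ = Vᵢ/Q.
τ₁ = 536.0/35.84 = 14.9554 s; τ₂ = 784.7/35.84 = 21.8945 s.
Solving the cascade with C₁(0)=C₂(0)=0 gives C₂(t) = C_in[1 − (τ₁ e^(−t/τ₁) − τ₂ e^(−t/τ₂))/(τ₁ − τ₂)].
At t = 36.61: e^(−t/τ₁) = 0.0864705, e^(−t/τ₂) = 0.187851.
C₂ = 1.049·[1 − (14.9554·0.0864705 − 21.8945·0.187851)/(-6.93917)] = 1.049·0.593653 = 0.622743 g/L.

0.6227 g/L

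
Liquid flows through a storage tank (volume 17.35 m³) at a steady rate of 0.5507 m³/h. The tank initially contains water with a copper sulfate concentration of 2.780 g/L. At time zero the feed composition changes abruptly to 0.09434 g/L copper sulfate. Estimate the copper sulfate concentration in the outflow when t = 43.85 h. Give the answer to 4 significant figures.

Unsteady species balance (constant V, well mixed): V dC/dt = Q(C_in − C).
Rewrite as dC/dt + C/τ = C_in/τ, τ = V/Q = 31.5054 h.
C approaches C_in exponentially: C(t) = C_in + (C₀ − C_in) e^(−t/τ).
C(43.85) = 0.09434 + (2.780 − 0.09434)·e^(−43.85/31.5054) = 0.09434 + (2.68566)·0.248621 = 0.762051 g/L.

0.7621 g/L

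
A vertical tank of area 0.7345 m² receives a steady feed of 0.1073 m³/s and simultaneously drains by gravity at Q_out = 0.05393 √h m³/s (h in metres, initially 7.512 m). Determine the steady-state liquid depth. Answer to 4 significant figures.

3.959 m

A dh/dt = Q_in − 0.05393 √h. Steady state requires inflow = outflow:
Q_in = 0.05393 √h_ss ⇒ √h_ss = 0.1073/0.05393 = 1.98962.
h_ss = 1.98962² = 3.95857 m. (Since h₀ = 7.512 m > h_ss, the level will fall toward this value.)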